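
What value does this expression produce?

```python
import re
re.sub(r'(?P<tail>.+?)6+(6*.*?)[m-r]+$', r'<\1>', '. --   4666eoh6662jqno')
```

'<. --   4>'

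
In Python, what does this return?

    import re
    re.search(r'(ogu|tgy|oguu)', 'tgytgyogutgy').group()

'tgy'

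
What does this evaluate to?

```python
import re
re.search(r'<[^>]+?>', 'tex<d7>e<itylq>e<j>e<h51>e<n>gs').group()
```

'<d7>'

The match spans [3:7] → '<d7>'.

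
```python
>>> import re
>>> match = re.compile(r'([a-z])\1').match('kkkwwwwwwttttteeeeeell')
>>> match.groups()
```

('k',)

The match spans [0:2] → 'kk'.
Captured: group 1 = 'k'.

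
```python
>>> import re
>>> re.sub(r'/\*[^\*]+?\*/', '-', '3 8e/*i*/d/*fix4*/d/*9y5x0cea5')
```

'3 8e-d-d/*9y5x0cea5'

Every occurrence is swapped for '-'.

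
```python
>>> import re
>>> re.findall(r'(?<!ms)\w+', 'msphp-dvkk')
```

['msphp', 'dvkk']

The negative lookaround is zero-width — it rules out positions where the adjacent text would match, without consuming anything.
Matches: at [0:5] → 'msphp'; at [6:10] → 'dvkk'.
`findall` yields the raw match text (2 of them) because the pattern has no groups.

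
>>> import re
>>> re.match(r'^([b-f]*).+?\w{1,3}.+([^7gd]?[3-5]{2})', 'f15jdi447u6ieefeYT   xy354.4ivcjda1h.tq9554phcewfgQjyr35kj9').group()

The pattern matches anchored at the start of the string; then zero or more of a character in [b-f] (captured); then one or more of any character (lazy); then 1 to 3 of a word character, then one or more of any character; then optionally any character except [7gd], then exactly 2 of a character in [3-5] (captured).
`re.match` won't scan ahead — the pattern has to work from the very first character.
The match spans [0:56] → 'f15jdi447u6ieefeYT   xy354.4ivcjda1h.tq9554phcewfgQjyr35'.
Captured: group 1 = 'f', group 2 = '35'.

'f15jdi447u6ieefeYT   xy354.4ivcjda1h.tq9554phcewfgQjyr35'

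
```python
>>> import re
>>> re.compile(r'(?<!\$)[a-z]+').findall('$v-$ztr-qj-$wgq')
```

['tr', 'qj', 'gq']

A negative assertion filters positions out without eating any characters.
Scanning left to right: at [5:7] → 'tr'; at [8:10] → 'qj'; at [13:15] → 'gq'.
Since nothing is captured, `findall` lists the 3 matched substrings directly.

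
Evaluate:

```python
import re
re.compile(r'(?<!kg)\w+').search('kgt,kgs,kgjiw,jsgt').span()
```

The negative lookahead/lookbehind blocks any match where the forbidden context is present.
The match spans [0:3] → 'kgt'.

(0, 3)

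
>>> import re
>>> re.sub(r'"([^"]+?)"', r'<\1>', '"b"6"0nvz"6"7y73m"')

'<b>6<0nvz>6<7y73m>'

`\1` in the replacement pulls in group 1's text for each match.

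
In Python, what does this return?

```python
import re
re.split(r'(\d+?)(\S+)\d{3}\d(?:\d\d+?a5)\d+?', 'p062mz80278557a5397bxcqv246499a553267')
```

This matches one or more of a digit (lazy) (captured); then one or more of a non-whitespace character (captured); then exactly 3 of a digit, then a digit; then a digit, then one or more of a digit (lazy), then the literal 'a5' (non-capturing group); then one or more of a digit (lazy).
The `?` after the quantifier makes it lazy — it takes as little as possible before letting the rest of the pattern try.
Matches to split on: at [1:33] → '062mz80278557a5397bxcqv246499a55'.
Because the pattern has a capturing group, `split` also inserts each captured text between the pieces.

['p', '0', '62mz80278557a5397bxcqv', '3267']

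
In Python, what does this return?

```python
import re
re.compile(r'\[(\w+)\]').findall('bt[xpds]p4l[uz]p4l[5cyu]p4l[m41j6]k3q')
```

Walking the string: at [2:8] match '[xpds]', group 1 = 'xpds'; at [11:15] match '[uz]', group 1 = 'uz'; at [18:24] match '[5cyu]', group 1 = '5cyu'; at [27:34] match '[m41j6]', group 1 = 'm41j6'.
Because there's exactly one group, `findall` drops the full match and keeps group 1 from each hit.

['xpds', 'uz', '5cyu', 'm41j6']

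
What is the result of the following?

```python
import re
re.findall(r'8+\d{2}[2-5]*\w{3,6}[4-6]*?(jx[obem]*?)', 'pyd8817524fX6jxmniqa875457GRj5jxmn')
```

With the lazy modifier that quantifier settles for the fewest repetitions that let the rest of the pattern succeed (the atoms after it are unaffected and can still be greedy).
With a single group, `findall` returns only what that group captured — 2 items.

['jx', 'jx']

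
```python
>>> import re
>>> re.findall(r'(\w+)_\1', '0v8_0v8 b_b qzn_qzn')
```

['0v8', 'b', 'qzn']

After group 1 captures some text, `\1` only succeeds where that same text appears again.
Walking the string: at [0:7] match '0v8_0v8', group 1 = '0v8'; at [8:11] match 'b_b', group 1 = 'b'; at [12:19] match 'qzn_qzn', group 1 = 'qzn'.
With a single group, `findall` returns only what that group captured — 3 items.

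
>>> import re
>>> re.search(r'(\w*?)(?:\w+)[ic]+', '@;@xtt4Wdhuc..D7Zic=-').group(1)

''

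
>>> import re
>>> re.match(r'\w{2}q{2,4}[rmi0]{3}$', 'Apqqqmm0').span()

`match` is anchored at position 0; if the pattern doesn't fit there, it returns None.
The match spans [0:8] → 'Apqqqmm0'.

(0, 8)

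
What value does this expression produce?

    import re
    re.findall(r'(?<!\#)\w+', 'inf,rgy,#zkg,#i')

Because the assertion is negative and zero-width, positions next to the forbidden text are skipped.
With no groups in the pattern, `findall` gives back each whole match — 3 here.

['inf', 'rgy', 'kg']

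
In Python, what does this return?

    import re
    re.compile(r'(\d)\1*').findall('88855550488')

['8', '5', '0', '4', '8']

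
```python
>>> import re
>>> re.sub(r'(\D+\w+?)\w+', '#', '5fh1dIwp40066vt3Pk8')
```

'5#'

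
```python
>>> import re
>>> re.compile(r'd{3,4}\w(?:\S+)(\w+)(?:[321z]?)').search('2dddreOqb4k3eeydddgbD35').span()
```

The pattern matches 3 to 4 of the literal 'd', then a word character; then one or more of a non-whitespace character (non-capturing group); then one or more of a word character (captured); then optionally one of [321z] (non-capturing group).
The match spans [1:23] → 'dddreOqb4k3eeydddgbD35'.

(1, 23)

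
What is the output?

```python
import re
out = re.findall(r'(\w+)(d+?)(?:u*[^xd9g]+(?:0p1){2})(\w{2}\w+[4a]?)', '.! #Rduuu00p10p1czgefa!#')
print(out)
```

[('R', 'd', 'czgefa')]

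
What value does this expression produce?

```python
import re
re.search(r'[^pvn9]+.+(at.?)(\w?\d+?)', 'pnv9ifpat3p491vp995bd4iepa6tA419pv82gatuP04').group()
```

With the lazy modifier that quantifier settles for the fewest repetitions that let the rest of the pattern succeed (the atoms after it are unaffected and can still be greedy).
The match spans [4:42] → 'ifpat3p491vp995bd4iepa6tA419pv82gatuP0'.

'ifpat3p491vp995bd4iepa6tA419pv82gatuP0'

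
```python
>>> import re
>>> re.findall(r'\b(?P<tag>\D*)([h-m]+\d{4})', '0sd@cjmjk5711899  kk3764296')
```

[('@cjmj', 'k5711'), ('  k', 'k3764')]

This matches a word boundary (`\b`, zero-width); then zero or more of a non-digit (captured as 'tag'); then one or more of a character in [h-m], then exactly 4 of a digit (captured).
Walking the string: at [3:13] match '@cjmjk5711', groups = ('@cjmj', 'k5711'); at [16:24] match '  kk3764', groups = ('  k', 'k3764').
2 groups means each result is a tuple of 2 captured strings — 2 here.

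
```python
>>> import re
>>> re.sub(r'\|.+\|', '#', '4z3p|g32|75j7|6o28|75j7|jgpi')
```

'4z3p#jgpi'

`sub` substitutes '#' at each match site.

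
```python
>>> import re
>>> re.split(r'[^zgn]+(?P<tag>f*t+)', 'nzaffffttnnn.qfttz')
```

['nz', 't', 'nnn', 't', 'z']

This matches one or more of any character except [zgn]; then zero or more of the literal 'f', then one or more of a literal 't' (captured as 'tag').
Because the pattern has a capturing group, `split` also inserts each captured text between the pieces.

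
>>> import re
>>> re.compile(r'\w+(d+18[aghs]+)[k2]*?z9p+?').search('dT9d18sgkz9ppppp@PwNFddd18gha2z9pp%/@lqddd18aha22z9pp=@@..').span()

(0, 12)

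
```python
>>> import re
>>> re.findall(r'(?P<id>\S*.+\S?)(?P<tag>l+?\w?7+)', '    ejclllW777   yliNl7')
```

[('    ejclllW777   yliN', 'l7')]

The pattern matches zero or more of a non-whitespace character, then one or more of any character, then optionally a non-whitespace character (captured as 'id'); then one or more of the literal 'l' (lazy), then optionally a word character, then one or more of a literal '7' (captured as 'tag').
Scanning left to right: at [0:23] match '    ejclllW777   yliNl7', groups = ('    ejclllW777   yliN', 'l7').
With 2 capturing groups, `findall` returns a 2-tuple per match.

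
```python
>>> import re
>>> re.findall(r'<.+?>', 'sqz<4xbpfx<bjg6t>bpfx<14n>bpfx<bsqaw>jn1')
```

['<4xbpfx<bjg6t>', '<14n>', '<bsqaw>']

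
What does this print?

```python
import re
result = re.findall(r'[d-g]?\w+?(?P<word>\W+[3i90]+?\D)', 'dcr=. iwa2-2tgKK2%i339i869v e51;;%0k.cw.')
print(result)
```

['=. iw', '%i339i', ';;%0k']

The pattern matches optionally a character in [d-g], then one or more of a word character (lazy); then one or more of a non-word character, then one or more of one of [3i90] (lazy), then a non-digit (captured as 'word').
Matches: at [0:8] match 'dcr=. iw', group 1 = '=. iw'; at [11:23] match '2tgKK2%i339i', group 1 = '%i339i'; at [28:36] match 'e51;;%0k', group 1 = ';;%0k'.
Because there's exactly one group, `findall` drops the full match and keeps group 1 from each hit.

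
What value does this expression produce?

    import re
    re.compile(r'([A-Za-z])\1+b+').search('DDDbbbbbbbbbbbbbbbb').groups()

The backreference `\1` re-matches whatever the first group consumed, character for character.
Unlike `match`, `search` isn't anchored — it looks for the pattern anywhere in the string.
The match spans [0:19] → 'DDDbbbbbbbbbbbbbbbb'.
Captured: group 1 = 'D'.

('D',)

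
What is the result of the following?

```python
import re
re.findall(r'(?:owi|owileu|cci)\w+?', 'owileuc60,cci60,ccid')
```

['owil', 'cci6', 'ccid']

Alternation tries branches left to right and keeps the first one that lets the overall match succeed at that position.
Scanning left to right: at [0:4] → 'owil'; at [10:14] → 'cci6'; at [16:20] → 'ccid'.
Since nothing is captured, `findall` lists the 3 matched substrings directly.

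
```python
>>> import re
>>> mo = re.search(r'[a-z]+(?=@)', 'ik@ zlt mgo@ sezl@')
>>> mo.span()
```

The lookaround is zero-width — it requires the adjacent text to match without consuming it, so the asserted text isn't part of the match.
`re.search` tries every starting position until one works.
The match spans [0:2] → 'ik'.

(0, 2)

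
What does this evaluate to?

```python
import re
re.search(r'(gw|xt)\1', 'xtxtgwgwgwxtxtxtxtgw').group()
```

The backreference `\1` re-matches whatever the first group consumed, character for character.
The match spans [0:4] → 'xtxt'.

'xtxt'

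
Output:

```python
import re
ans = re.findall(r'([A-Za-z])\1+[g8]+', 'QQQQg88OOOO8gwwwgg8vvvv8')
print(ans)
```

`\1` is not a pattern — it's the concrete string captured by group 1, re-applied verbatim.
`findall` collects group 1 from each match (4 total).

['Q', 'O', 'w', 'v']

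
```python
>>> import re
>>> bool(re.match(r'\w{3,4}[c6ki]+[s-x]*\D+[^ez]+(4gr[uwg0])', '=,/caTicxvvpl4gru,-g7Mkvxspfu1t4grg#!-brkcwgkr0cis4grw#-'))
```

False

`re.match` won't scan ahead — the pattern has to work from the very first character.
Here position 0 doesn't satisfy it, so the call returns None, and `bool(None)` is False.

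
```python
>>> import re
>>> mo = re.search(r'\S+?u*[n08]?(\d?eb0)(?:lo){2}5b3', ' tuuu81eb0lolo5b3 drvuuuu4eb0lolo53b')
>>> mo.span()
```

The match spans [1:17] → 'tuuu81eb0lolo5b3'.

(1, 17)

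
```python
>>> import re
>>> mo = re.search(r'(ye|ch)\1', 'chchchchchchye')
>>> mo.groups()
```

('ch',)

The match spans [0:4] → 'chch'.
Captured: group 1 = 'ch'.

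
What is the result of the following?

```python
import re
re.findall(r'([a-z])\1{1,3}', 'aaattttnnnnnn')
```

['a', 't', 'n', 'n']

`\1` has to match the exact text group 1 already captured.
Walking the string: at [0:3] match 'aaa', group 1 = 'a'; at [3:7] match 'tttt', group 1 = 't'; at [7:11] match 'nnnn', group 1 = 'n'; at [11:13] match 'nn', group 1 = 'n'.
`findall` collects group 1 from each match (4 total).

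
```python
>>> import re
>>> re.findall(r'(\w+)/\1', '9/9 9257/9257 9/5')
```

['9', '9257']

After group 1 captures some text, `\1` only succeeds where that same text appears again.
Walking the string: at [0:3] match '9/9', group 1 = '9'; at [4:13] match '9257/9257', group 1 = '9257'.
With a single group, `findall` returns only what that group captured — 2 items.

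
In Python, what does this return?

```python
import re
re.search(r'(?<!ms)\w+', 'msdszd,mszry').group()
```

`(?!…)`/`(?<!…)` only lets a position through if the neighbouring text does NOT match; no characters are consumed.
The match spans [0:6] → 'msdszd'.

'msdszd'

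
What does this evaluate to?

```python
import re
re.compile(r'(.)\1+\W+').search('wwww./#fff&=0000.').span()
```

(0, 7)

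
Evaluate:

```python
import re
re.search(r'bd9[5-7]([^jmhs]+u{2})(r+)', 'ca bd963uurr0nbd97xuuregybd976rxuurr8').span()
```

This matches the literal 'bd9', then a character in [5-7]; then one or more of any character except [jmhs], then exactly 2 of a literal 'u' (captured); then one or more of a literal 'r' (captured).
`re.search` scans for the first position where the pattern succeeds.
The match spans [3:36] → 'bd963uurr0nbd97xuuregybd976rxuurr'.
Captured: group 1 = '3uurr0nbd97xuuregybd976rxuu', group 2 = 'rr'.

(3, 36)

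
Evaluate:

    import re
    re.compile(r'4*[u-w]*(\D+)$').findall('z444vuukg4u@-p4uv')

This matches zero or more of the literal '4', then zero or more of a character in [u-w]; then one or more of a non-digit (captured); then anchored at the end.
Walking the string: at [14:17] match '4uv', group 1 = 'v'.
One capturing group, so `findall` returns just the captured substring from the one match — 1 in all.

['v']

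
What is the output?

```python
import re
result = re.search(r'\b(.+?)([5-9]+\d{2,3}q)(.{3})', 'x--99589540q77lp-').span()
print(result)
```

The pattern matches a word boundary (`\b`, zero-width); then one or more of any character (lazy) (captured); then one or more of a character in [5-9], then 2 to 3 of a digit, then the literal 'q' (captured); then exactly 3 of any character (captured).
The match spans [0:15] → 'x--99589540q77l'.

(0, 15)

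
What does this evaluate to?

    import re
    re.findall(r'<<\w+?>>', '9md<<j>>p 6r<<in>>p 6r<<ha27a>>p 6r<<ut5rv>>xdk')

`findall` yields the raw match text (4 of them) because the pattern has no groups.

['<<j>>', '<<in>>', '<<ha27a>>', '<<ut5rv>>']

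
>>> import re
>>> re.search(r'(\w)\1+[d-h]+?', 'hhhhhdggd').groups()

('h',)

The match spans [0:6] → 'hhhhhd'.
Captured: group 1 = 'h'.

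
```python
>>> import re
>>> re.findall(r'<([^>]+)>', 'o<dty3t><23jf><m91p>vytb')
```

Walking the string: at [1:8] match '<dty3t>', group 1 = 'dty3t'; at [8:14] match '<23jf>', group 1 = '23jf'; at [14:20] match '<m91p>', group 1 = 'm91p'.
Because there's exactly one group, `findall` drops the full match and keeps group 1 from each hit.

['dty3t', '23jf', 'm91p']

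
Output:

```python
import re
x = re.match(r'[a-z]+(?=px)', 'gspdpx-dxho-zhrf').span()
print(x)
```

The positive lookaround only admits positions where the adjacent text matches; those characters stay outside the span.
`re.match` only tries the pattern at the start of the string.
The match spans [0:4] → 'gspd'.

(0, 4)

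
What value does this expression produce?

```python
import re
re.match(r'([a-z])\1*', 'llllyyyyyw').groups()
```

The backreference `\1` re-matches whatever the first group consumed, character for character.
`match` is anchored at position 0; if the pattern doesn't fit there, it returns None.
The match spans [0:4] → 'llll'.
Captured: group 1 = 'l'.

('l',)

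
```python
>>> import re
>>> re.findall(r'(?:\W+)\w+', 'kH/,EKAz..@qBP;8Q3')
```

This matches one or more of a non-word character (non-capturing group); then one or more of a word character.
Scanning left to right: at [2:8] → '/,EKAz'; at [8:14] → '..@qBP'; at [14:18] → ';8Q3'.
Since nothing is captured, `findall` lists the 3 matched substrings directly.

['/,EKAz', '..@qBP', ';8Q3']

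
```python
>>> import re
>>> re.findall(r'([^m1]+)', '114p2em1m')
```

['4p2e']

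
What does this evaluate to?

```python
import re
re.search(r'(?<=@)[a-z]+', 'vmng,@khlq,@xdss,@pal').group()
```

Because the assertion is zero-width, the text it checks is not consumed and won't appear in the result.
`re.search` tries every starting position until one works.
The match spans [6:10] → 'khlq'.

'khlq'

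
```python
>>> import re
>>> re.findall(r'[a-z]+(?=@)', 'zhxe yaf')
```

Because the assertion is zero-width, the text it checks is not consumed and won't appear in the result.
Since nothing is captured, `findall` lists the 0 matched substrings directly.
Nothing in the string satisfies the pattern, so the list is empty.

[]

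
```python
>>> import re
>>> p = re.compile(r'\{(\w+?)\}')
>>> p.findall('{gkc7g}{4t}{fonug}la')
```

Matches: at [0:7] match '{gkc7g}', group 1 = 'gkc7g'; at [7:11] match '{4t}', group 1 = '4t'; at [11:18] match '{fonug}', group 1 = 'fonug'.
With a single group, `findall` returns only what that group captured — 3 items.

['gkc7g', '4t', 'fonug']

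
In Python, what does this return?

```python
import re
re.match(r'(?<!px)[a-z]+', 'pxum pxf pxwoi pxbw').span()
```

(0, 4)

Because the assertion is negative and zero-width, positions next to the forbidden text are skipped.
With `match`, the pattern is implicitly anchored at the beginning.
The match spans [0:4] → 'pxum'.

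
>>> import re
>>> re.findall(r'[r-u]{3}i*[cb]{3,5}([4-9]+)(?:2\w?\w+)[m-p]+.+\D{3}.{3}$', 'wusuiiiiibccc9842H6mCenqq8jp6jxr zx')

The pattern matches exactly 3 of a character in [r-u], then zero or more of a literal 'i', then 3 to 5 of one of [cb]; then one or more of a character in [4-9] (captured); then the literal '2', then optionally a word character, then one or more of a word character (non-capturing group); then one or more of a character in [m-p]; then one or more of any character, then exactly 3 of a non-digit, then exactly 3 of any character; then anchored at the end.
Scanning left to right: at [1:35] match 'usuiiiiibccc9842H6mCenqq8jp6jxr zx', group 1 = '984'.
With a single group, `findall` returns only what that group captured — 1 item.

['984']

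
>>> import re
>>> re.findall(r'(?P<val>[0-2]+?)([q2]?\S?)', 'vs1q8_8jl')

[('1', 'q8')]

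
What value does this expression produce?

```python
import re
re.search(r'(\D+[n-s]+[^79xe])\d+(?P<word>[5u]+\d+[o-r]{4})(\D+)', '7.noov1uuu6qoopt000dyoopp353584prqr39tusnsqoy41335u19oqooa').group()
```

'.noov1uuu6qoopt'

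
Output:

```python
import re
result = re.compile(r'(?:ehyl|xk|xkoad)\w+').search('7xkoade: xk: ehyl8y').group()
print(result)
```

The match spans [1:7] → 'xkoade'.

xkoade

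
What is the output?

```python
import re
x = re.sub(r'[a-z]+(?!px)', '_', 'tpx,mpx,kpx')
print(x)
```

_,_,_

Because the assertion is negative and zero-width, positions next to the forbidden text are skipped.
Matches: at [0:3] → 'tpx'; at [4:7] → 'mpx'; at [8:11] → 'kpx'.
Every occurrence is swapped for '_'.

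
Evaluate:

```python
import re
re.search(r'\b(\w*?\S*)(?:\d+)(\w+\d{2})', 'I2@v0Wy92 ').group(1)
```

Pattern: a word boundary (`\b`, zero-width); then zero or more of a word character (lazy), then zero or more of a non-whitespace character (captured); then one or more of a digit (non-capturing group); then one or more of a word character, then exactly 2 of a digit (captured).
Unlike `match`, `search` isn't anchored — it looks for the pattern anywhere in the string.
The match spans [0:9] → 'I2@v0Wy92'.
Captured: group 1 = 'I2@v', group 2 = 'Wy92'.

'I2@v'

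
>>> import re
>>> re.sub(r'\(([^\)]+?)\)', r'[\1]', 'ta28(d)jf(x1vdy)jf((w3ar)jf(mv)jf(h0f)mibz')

The replacement refers to a captured group, so each match is rewritten using its own captured text.

'ta28[d]jf[x1vdy]jf[(w3ar]jf[mv]jf[h0f]mibz'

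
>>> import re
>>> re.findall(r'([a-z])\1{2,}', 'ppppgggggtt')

After group 1 captures some text, `\1` only succeeds where that same text appears again.
Because there's exactly one group, `findall` drops the full match and keeps group 1 from each hit.

['p', 'g']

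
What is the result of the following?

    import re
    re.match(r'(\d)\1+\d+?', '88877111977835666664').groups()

('8',)

The match spans [0:4] → '8887'.
Captured: group 1 = '8'.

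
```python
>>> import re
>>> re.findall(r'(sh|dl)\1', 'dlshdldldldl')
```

['dl', 'dl']

A backreference is literal: `\1` must see the identical characters the first group matched.
Walking the string: at [4:8] match 'dldl', group 1 = 'dl'; at [8:12] match 'dldl', group 1 = 'dl'.
Because there's exactly one group, `findall` drops the full match and keeps group 1 from each hit.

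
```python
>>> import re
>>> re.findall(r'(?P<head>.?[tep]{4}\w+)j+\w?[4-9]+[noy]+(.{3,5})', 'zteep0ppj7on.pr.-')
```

[('zteep0pp', '.pr.-')]

This matches optionally any character, then exactly 4 of one of [tep], then one or more of a word character (captured as 'head'); then one or more of a literal 'j', then optionally a word character; then one or more of a character in [4-9]; then one or more of one of [noy]; then 3 to 5 of any character (captured).
Scanning left to right: at [0:17] match 'zteep0ppj7on.pr.-', groups = ('zteep0pp', '.pr.-').
With 2 capturing groups, `findall` returns a 2-tuple per match.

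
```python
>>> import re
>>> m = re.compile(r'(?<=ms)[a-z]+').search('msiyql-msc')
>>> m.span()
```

(2, 6)

The positive lookaround only admits positions where the adjacent text matches; those characters stay outside the span.
`re.search` scans for the first position where the pattern succeeds.
The match spans [2:6] → 'iyql'.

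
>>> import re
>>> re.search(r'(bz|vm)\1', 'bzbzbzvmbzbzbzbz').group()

'bzbz'

`\1` is not a pattern — it's the concrete string captured by group 1, re-applied verbatim.
Unlike `match`, `search` isn't anchored — it looks for the pattern anywhere in the string.
The match spans [0:4] → 'bzbz'.
Captured: group 1 = 'bz'.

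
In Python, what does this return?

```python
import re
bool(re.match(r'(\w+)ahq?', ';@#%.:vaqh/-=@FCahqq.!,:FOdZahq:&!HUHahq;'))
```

Pattern: one or more of a word character (captured); then the literal 'ah', then optionally a literal 'q'.
`re.match` only tries the pattern at the start of the string.
Here the pattern fails at index 0, so the call returns None, and `bool(None)` is False.

False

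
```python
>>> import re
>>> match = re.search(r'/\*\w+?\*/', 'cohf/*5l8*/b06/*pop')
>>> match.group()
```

Unlike `match`, `search` isn't anchored — it looks for the pattern anywhere in the string.
The match spans [4:11] → '/*5l8*/'.

'/*5l8*/'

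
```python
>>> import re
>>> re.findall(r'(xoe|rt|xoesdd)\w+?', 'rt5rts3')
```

Scanning left to right: at [0:3] match 'rt5', group 1 = 'rt'; at [3:6] match 'rts', group 1 = 'rt'.
Because there's exactly one group, `findall` drops the full match and keeps group 1 from each hit.

['rt', 'rt']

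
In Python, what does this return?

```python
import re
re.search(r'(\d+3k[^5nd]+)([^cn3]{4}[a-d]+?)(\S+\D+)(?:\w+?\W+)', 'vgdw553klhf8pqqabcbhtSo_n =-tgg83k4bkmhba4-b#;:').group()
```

'553klhf8pqqabcbhtSo_n =-tgg83k4bkmhba4-'

This matches one or more of a digit, then the literal '3k', then one or more of any character except [5nd] (captured); then exactly 4 of any character except [cn3], then one or more of a character in [a-d] (lazy) (captured); then one or more of a non-whitespace character, then one or more of a non-digit (captured); then one or more of a word character (lazy), then one or more of a non-word character (non-capturing group).
`re.search` scans for the first position where the pattern succeeds.
The match spans [4:43] → '553klhf8pqqabcbhtSo_n =-tgg83k4bkmhba4-'.
Captured: group 1 = '553klhf8p', group 2 = 'qqabc', group 3 = 'bhtSo_n =-tgg'.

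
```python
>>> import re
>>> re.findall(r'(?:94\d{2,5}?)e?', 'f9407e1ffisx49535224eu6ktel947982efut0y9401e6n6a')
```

['9407e', '9479', '9401e']

A `+?`/`*?`/`{m,n}?` starts at its minimum and grows only as far as needed for what follows to match.
No capturing groups, so `findall` returns the 3 full match strings.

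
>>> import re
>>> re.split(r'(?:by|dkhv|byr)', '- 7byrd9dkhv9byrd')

['- 7', 'rd9', '9', 'rd']

Branches in `(...|...)` are attempted left-to-right; the first branch that allows the whole pattern to succeed is taken.
Matches to split on: at [3:5] → 'by'; at [8:12] → 'dkhv'; at [13:15] → 'by'.
The string is cut at each match, leaving 4 pieces.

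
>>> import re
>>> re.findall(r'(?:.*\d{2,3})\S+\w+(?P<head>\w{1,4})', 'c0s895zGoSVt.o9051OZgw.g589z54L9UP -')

Pattern: zero or more of any character, then 2 to 3 of a digit (non-capturing group); then one or more of a non-whitespace character, then one or more of a word character; then 1 to 4 of a word character (captured as 'head').
Walking the string: at [0:34] match 'c0s895zGoSVt.o9051OZgw.g589z54L9UP', group 1 = 'P'.
Because there's exactly one group, `findall` drops the full match and keeps group 1 from the one hit.

['P']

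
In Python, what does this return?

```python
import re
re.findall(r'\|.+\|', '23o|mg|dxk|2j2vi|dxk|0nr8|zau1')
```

['|mg|dxk|2j2vi|dxk|0nr8|']

With no groups in the pattern, `findall` gives back each whole match — 1 here.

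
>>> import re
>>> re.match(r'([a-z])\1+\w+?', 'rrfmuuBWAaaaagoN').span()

(0, 3)

`match` is anchored at position 0; if the pattern doesn't fit there, it returns None.
The match spans [0:3] → 'rrf'.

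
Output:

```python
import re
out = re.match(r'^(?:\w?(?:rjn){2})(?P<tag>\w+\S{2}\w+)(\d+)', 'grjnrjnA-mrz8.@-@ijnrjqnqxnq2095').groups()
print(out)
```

The pattern matches anchored at the start of the string; then optionally a word character, then the literal 'rjn' repeated 2 times (non-capturing group); then one or more of a word character, then exactly 2 of a non-whitespace character, then one or more of a word character (captured as 'tag'); then one or more of a digit (captured).
`re.match` won't scan ahead — the pattern has to work from the very first character.
The match spans [0:13] → 'grjnrjnA-mrz8'.
Captured: group 1 = 'A-mrz', group 2 = '8'.

('A-mrz', '8')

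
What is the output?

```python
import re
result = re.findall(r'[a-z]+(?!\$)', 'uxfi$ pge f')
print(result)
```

`(?!…)`/`(?<!…)` only lets a position through if the neighbouring text does NOT match; no characters are consumed.
Since nothing is captured, `findall` lists the 3 matched substrings directly.

['uxf', 'pge', 'f']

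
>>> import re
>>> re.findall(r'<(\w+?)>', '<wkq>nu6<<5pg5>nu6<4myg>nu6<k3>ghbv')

['wkq', '5pg5', '4myg', 'k3']

Matches: at [0:5] match '<wkq>', group 1 = 'wkq'; at [9:15] match '<5pg5>', group 1 = '5pg5'; at [18:24] match '<4myg>', group 1 = '4myg'; at [27:31] match '<k3>', group 1 = 'k3'.
Because there's exactly one group, `findall` drops the full match and keeps group 1 from each hit.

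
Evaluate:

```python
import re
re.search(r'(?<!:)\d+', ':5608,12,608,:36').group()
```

The negative lookahead/lookbehind blocks any match where the forbidden context is present.
`re.search` scans for the first position where the pattern succeeds.
The match spans [2:5] → '608'.

'608'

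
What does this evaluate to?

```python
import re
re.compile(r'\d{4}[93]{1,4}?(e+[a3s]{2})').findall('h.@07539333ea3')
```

This matches exactly 4 of a digit, then 1 to 4 of one of [93] (lazy); then one or more of a literal 'e', then exactly 2 of one of [a3s] (captured).
Walking the string: at [3:14] match '07539333ea3', group 1 = 'ea3'.
Because there's exactly one group, `findall` drops the full match and keeps group 1 from the one hit.

['ea3']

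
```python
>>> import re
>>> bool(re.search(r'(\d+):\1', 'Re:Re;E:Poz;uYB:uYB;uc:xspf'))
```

`\1` has to match the exact text group 1 already captured.
`re.search` scans for the first position where the pattern succeeds.
Here nothing in the string fits, so the call returns None, and `bool(None)` is False.

False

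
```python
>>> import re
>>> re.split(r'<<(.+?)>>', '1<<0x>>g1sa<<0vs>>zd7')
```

['1', '0x', 'g1sa', '0vs', 'zd7']

A non-greedy quantifier consumes as few characters as it can — just enough that the remainder of the pattern still matches from where it stops; whatever follows it matches normally.
With a capturing group present, the delimiter's captured portion is kept in the result list.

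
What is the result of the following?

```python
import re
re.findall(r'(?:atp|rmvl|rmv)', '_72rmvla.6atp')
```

`|` is ordered: at each position the engine commits to the first alternative that works.
Scanning left to right: at [3:7] → 'rmvl'; at [10:13] → 'atp'.
No capturing groups, so `findall` returns the 2 full match strings.

['rmvl', 'atp']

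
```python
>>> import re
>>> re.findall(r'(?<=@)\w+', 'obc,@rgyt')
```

The positive lookaround only admits positions where the adjacent text matches; those characters stay outside the span.
Scanning left to right: at [5:9] → 'rgyt'.
No capturing groups, so `findall` returns the 1 full match string.

['rgyt']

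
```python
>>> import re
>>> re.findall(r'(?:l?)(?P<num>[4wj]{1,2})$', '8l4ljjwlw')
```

['w']

The pattern matches optionally a literal 'l' (non-capturing group); then 1 to 2 of one of [4wj] (captured as 'num'); then anchored at the end.
Scanning left to right: at [7:9] match 'lw', group 1 = 'w'.
`findall` collects group 1 from the one match (1 total).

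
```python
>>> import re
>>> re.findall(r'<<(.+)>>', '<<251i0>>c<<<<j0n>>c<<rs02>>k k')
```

['251i0>>c<<<<j0n>>c<<rs02']

Walking the string: at [0:28] match '<<251i0>>c<<<<j0n>>c<<rs02>>', group 1 = '251i0>>c<<<<j0n>>c<<rs02'.
Because there's exactly one group, `findall` drops the full match and keeps group 1 from the one hit.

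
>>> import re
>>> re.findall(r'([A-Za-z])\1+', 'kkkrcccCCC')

['k', 'c', 'C']

A backreference is literal: `\1` must see the identical characters the first group matched.
Scanning left to right: at [0:3] match 'kkk', group 1 = 'k'; at [4:7] match 'ccc', group 1 = 'c'; at [7:10] match 'CCC', group 1 = 'C'.
Because there's exactly one group, `findall` drops the full match and keeps group 1 from each hit.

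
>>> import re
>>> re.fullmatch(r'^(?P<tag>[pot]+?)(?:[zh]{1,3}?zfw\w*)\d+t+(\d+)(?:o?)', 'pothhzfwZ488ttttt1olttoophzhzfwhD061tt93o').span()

(0, 41)

This matches anchored at the start of the string; then one or more of one of [pot] (lazy) (captured as 'tag'); then 1 to 3 of one of [zh] (lazy), then the literal 'zfw', then zero or more of a word character (non-capturing group); then one or more of a digit, then one or more of the literal 't'; then one or more of a digit (captured); then optionally a literal 'o' (non-capturing group).
`re.fullmatch` requires the pattern to consume the entire string.
The match spans [0:41] → 'pothhzfwZ488ttttt1olttoophzhzfwhD061tt93o'.
Captured: group 1 = 'pot', group 2 = '93'.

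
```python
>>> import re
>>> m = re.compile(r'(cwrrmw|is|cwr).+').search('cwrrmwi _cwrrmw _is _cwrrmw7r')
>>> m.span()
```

(0, 29)

`re.search` scans for the first position where the pattern succeeds.
The match spans [0:29] → 'cwrrmwi _cwrrmw _is _cwrrmw7r'.
Captured: group 1 = 'cwrrmw'.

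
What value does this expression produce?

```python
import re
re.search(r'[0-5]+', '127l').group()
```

'12'

This matches one or more of a character in [0-5].
Unlike `match`, `search` isn't anchored — it looks for the pattern anywhere in the string.
The match spans [0:2] → '12'.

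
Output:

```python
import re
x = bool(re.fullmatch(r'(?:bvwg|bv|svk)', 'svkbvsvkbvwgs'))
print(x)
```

False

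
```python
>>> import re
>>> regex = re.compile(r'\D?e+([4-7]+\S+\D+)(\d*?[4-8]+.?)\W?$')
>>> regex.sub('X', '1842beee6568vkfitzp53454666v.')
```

'1842X'

Pattern: optionally a non-digit, then one or more of a literal 'e'; then one or more of a character in [4-7], then one or more of a non-whitespace character, then one or more of a non-digit (captured); then zero or more of a digit (lazy), then one or more of a character in [4-8], then optionally any character (captured); then optionally a non-word character; then anchored at the end.
Matches: at [4:29] → 'beee6568vkfitzp53454666v.'.
Every occurrence is swapped for 'X'.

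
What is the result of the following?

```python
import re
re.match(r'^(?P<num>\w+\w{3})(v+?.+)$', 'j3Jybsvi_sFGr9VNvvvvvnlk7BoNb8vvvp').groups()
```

('j3Jybsvi_sFGr9VNvvvvvnlk7BoNb8vv', 'vp')

Pattern: anchored at the start of the string; then one or more of a word character, then exactly 3 of a word character (captured as 'num'); then one or more of the literal 'v' (lazy), then one or more of any character (captured); then anchored at the end.
`match` is anchored at position 0; if the pattern doesn't fit there, it returns None.
The match spans [0:34] → 'j3Jybsvi_sFGr9VNvvvvvnlk7BoNb8vvvp'.
Captured: group 1 = 'j3Jybsvi_sFGr9VNvvvvvnlk7BoNb8vv', group 2 = 'vp'.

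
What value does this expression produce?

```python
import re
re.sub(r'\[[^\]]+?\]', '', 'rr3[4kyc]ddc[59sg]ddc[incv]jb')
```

Every occurrence is swapped for ''.

'rr3ddcddcjb'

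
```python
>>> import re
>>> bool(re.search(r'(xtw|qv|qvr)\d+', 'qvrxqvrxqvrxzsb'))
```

`re.search` scans for the first position where the pattern succeeds.
Here nothing in the string fits, so the call returns None, and `bool(None)` is False.

False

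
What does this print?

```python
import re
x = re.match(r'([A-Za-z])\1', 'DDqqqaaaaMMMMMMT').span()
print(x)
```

(0, 2)

After group 1 captures some text, `\1` only succeeds where that same text appears again.
With `match`, the pattern is implicitly anchored at the beginning.
The match spans [0:2] → 'DD'.
Captured: group 1 = 'D'.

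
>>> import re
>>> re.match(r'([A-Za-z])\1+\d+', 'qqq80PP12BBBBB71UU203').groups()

('q',)

A backreference is literal: `\1` must see the identical characters the first group matched.
`re.match` won't scan ahead — the pattern has to work from the very first character.
The match spans [0:5] → 'qqq80'.
Captured: group 1 = 'q'.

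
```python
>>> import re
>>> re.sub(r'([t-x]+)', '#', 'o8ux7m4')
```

This matches one or more of a character in [t-x] (captured).
Matches: at [2:4] → 'ux'.
`sub` substitutes '#' at each match site.

'o8#7m4'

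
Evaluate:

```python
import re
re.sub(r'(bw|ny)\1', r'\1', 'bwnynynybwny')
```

'bwnynybwny'

`\1` is not a pattern — it's the concrete string captured by group 1, re-applied verbatim.
Matches: at [2:6] → 'nyny'.
`\1` in the replacement pulls in group 1's text for each match.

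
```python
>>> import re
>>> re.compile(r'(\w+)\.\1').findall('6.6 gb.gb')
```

`\1` has to match the exact text group 1 already captured.
Scanning left to right: at [0:3] match '6.6', group 1 = '6'; at [4:9] match 'gb.gb', group 1 = 'gb'.
With a single group, `findall` returns only what that group captured — 2 items.

['6', 'gb']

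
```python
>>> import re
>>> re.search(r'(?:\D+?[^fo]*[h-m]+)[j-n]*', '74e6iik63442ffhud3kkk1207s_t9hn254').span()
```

This matches one or more of a non-digit (lazy), then zero or more of any character except [fo], then one or more of a character in [h-m] (non-capturing group); then zero or more of a character in [j-n].
`re.search` scans for the first position where the pattern succeeds.
The match spans [2:7] → 'e6iik'.

(2, 7)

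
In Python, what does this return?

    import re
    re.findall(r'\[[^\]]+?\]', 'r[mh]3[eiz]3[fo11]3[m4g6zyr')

['[mh]', '[eiz]', '[fo11]']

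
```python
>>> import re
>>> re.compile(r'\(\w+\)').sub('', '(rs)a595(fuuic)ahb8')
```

Matches: at [0:4] → '(rs)'; at [8:15] → '(fuuic)'.
Every occurrence is swapped for ''.

'a595ahb8'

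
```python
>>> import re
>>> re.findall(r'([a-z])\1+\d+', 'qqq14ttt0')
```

`\1` has to match the exact text group 1 already captured.
Matches: at [0:5] match 'qqq14', group 1 = 'q'; at [5:9] match 'ttt0', group 1 = 't'.
One capturing group, so `findall` returns just the captured substring from each match — 2 in all.

['q', 't']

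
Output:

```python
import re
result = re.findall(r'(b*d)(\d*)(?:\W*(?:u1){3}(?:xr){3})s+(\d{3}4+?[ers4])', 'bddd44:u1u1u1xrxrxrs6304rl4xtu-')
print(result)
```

[('d', '44', '6304r')]

Pattern: zero or more of the literal 'b', then the literal 'd' (captured); then zero or more of a digit (captured); then zero or more of a non-word character, then the literal 'u1' repeated 3 times, then the literal 'xr' repeated 3 times (non-capturing group); then one or more of a literal 's'; then exactly 3 of a digit, then one or more of the literal '4' (lazy), then one of [ers4] (captured).
`findall` packs the 3 group values into a tuple for every match.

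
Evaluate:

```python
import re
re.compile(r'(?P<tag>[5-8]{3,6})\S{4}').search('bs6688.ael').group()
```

'6688.ael'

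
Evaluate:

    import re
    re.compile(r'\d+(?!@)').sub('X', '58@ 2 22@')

`(?!…)`/`(?<!…)` only lets a position through if the neighbouring text does NOT match; no characters are consumed.
Matches: at [0:1] → '5'; at [4:5] → '2'; at [6:7] → '2'.
`sub` substitutes 'X' at each match site.

'X8@ X X2@'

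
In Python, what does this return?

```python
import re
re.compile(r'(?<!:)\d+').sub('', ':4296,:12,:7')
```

The negative lookaround is zero-width — it rules out positions where the adjacent text would match, without consuming anything.
Matches: at [2:5] → '296'; at [8:9] → '2'.
Every occurrence is swapped for ''.

':4,:1,:7'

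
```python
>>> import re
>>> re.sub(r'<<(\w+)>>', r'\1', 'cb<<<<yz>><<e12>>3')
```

Matches: at [4:10] → '<<yz>>'; at [10:17] → '<<e12>>'.
The replacement refers to a captured group, so each match is rewritten using its own captured text.

'cb<<yze123'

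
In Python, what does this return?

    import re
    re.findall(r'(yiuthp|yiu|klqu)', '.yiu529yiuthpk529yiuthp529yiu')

Alternation tries branches left to right and keeps the first one that lets the overall match succeed at that position.
One capturing group, so `findall` returns just the captured substring from each match — 4 in all.

['yiu', 'yiuthp', 'yiuthp', 'yiu']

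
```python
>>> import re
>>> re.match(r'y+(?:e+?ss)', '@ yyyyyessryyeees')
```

None

The pattern matches one or more of a literal 'y'; then one or more of a literal 'e' (lazy), then the literal 'ss' (non-capturing group).
`re.match` only tries the pattern at the start of the string.
Here position 0 doesn't satisfy it, so the call returns None.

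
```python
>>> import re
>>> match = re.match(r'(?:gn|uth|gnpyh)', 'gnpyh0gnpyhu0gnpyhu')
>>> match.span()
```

Branches in `(...|...)` are attempted left-to-right; the first branch that allows the whole pattern to succeed is taken.
`re.match` won't scan ahead — the pattern has to work from the very first character.
The match spans [0:2] → 'gn'.

(0, 2)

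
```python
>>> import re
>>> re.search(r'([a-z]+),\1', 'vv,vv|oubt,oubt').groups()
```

`\1` is not a pattern — it's the concrete string captured by group 1, re-applied verbatim.
`re.search` scans for the first position where the pattern succeeds.
The match spans [0:5] → 'vv,vv'.
Captured: group 1 = 'vv'.

('vv',)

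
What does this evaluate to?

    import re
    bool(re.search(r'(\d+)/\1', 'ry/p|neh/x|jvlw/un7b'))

A backreference is literal: `\1` must see the identical characters the first group matched.
Unlike `match`, `search` isn't anchored — it looks for the pattern anywhere in the string.
Here nothing in the string fits, so the call returns None, and `bool(None)` is False.

False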